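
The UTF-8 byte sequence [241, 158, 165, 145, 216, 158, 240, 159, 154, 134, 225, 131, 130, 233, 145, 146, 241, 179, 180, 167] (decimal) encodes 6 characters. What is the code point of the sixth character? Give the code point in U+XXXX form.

Offset 0: leading byte 0xF1 = 11110001 → 4-byte char #1 = F1 9E A5 91.
Offset 4: leading byte 0xD8 = 11011000 → 2-byte char #2 = D8 9E.
Offset 6: leading byte 0xF0 = 11110000 → 4-byte char #3 = F0 9F 9A 86.
Offset 10: leading byte 0xE1 = 11100001 → 3-byte char #4 = E1 83 82.
Offset 13: leading byte 0xE9 = 11101001 → 3-byte char #5 = E9 91 92.
Offset 16: leading byte 0xF1 = 11110001 → 4-byte char #6 = F1 B3 B4 A7.
Leading byte 0xF1 = 11110001 matches 11110xxx → 4-byte sequence.
Byte 1: 0xF1 = 11110001, payload 001 (3 bits).
Byte 2: 0xB3 = 10110011 (10xxxxxx ✓), payload 110011.
Byte 3: 0xB4 = 10110100 (10xxxxxx ✓), payload 110100.
Byte 4: 0xA7 = 10100111 (10xxxxxx ✓), payload 100111.
Concatenate: 001110011110100100111 = 0x73D27 (21 bits → U+73D27).

U+73D27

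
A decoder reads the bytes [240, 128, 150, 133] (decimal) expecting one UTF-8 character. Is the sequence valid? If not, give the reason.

invalid (overlong encoding)

Leading byte 0xF0 = 11110000 → 4-byte form.
Continuation bytes all match 10xxxxxx. Payload decodes to 0x585.
But 0x585 < 0x10000, the minimum for a 4-byte sequence — this is an overlong encoding.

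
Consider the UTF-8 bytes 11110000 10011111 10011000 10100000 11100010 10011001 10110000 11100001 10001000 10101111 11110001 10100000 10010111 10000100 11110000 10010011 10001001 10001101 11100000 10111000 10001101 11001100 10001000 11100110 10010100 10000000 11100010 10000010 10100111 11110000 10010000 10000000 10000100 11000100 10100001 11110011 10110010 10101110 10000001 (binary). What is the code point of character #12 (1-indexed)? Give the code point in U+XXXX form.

Offset 0: leading byte 0xF0 = 11110000 → 4-byte char #1 = F0 9F 98 A0.
Offset 4: leading byte 0xE2 = 11100010 → 3-byte char #2 = E2 99 B0.
Offset 7: leading byte 0xE1 = 11100001 → 3-byte char #3 = E1 88 AF.
Offset 10: leading byte 0xF1 = 11110001 → 4-byte char #4 = F1 A0 97 84.
Offset 14: leading byte 0xF0 = 11110000 → 4-byte char #5 = F0 93 89 8D.
Offset 18: leading byte 0xE0 = 11100000 → 3-byte char #6 = E0 B8 8D.
Offset 21: leading byte 0xCC = 11001100 → 2-byte char #7 = CC 88.
Offset 23: leading byte 0xE6 = 11100110 → 3-byte char #8 = E6 94 80.
Offset 26: leading byte 0xE2 = 11100010 → 3-byte char #9 = E2 82 A7.
Offset 29: leading byte 0xF0 = 11110000 → 4-byte char #10 = F0 90 80 84.
Offset 33: leading byte 0xC4 = 11000100 → 2-byte char #11 = C4 A1.
Offset 35: leading byte 0xF3 = 11110011 → 4-byte char #12 = F3 B2 AE 81.
Leading byte 0xF3 = 11110011 matches 11110xxx → 4-byte sequence.
Byte 1: 0xF3 = 11110011, payload 011 (3 bits).
Byte 2: 0xB2 = 10110010 (10xxxxxx ✓), payload 110010.
Byte 3: 0xAE = 10101110 (10xxxxxx ✓), payload 101110.
Byte 4: 0x81 = 10000001 (10xxxxxx ✓), payload 000001.
Concatenate: 011110010101110000001 = 0xF2B81 (21 bits → U+F2B81).

U+F2B81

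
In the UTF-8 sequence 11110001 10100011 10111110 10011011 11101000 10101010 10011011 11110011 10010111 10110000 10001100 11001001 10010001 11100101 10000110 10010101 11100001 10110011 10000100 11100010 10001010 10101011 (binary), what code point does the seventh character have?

Offset 0: leading byte 0xF1 = 11110001 → 4-byte char #1 = F1 A3 BE 9B.
Offset 4: leading byte 0xE8 = 11101000 → 3-byte char #2 = E8 AA 9B.
Offset 7: leading byte 0xF3 = 11110011 → 4-byte char #3 = F3 97 B0 8C.
Offset 11: leading byte 0xC9 = 11001001 → 2-byte char #4 = C9 91.
Offset 13: leading byte 0xE5 = 11100101 → 3-byte char #5 = E5 86 95.
Offset 16: leading byte 0xE1 = 11100001 → 3-byte char #6 = E1 B3 84.
Offset 19: leading byte 0xE2 = 11100010 → 3-byte char #7 = E2 8A AB.
Leading byte 0xE2 = 11100010 matches 1110xxxx → 3-byte sequence.
Byte 1: 0xE2 = 11100010, payload 0010 (4 bits).
Byte 2: 0x8A = 10001010 (10xxxxxx ✓), payload 001010.
Byte 3: 0xAB = 10101011 (10xxxxxx ✓), payload 101011.
Concatenate: 0010001010101011 = 0x22AB (16 bits → U+22AB).

U+22AB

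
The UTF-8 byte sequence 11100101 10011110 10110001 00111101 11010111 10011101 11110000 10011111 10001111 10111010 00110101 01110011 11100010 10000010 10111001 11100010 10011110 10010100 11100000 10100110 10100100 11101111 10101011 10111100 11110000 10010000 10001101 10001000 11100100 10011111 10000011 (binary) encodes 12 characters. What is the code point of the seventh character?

Offset 0: leading byte 0xE5 = 11100101 → 3-byte char #1 = E5 9E B1.
Offset 3: leading byte 0x3D = 00111101 → 1-byte char #2 = 3D.
Offset 4: leading byte 0xD7 = 11010111 → 2-byte char #3 = D7 9D.
Offset 6: leading byte 0xF0 = 11110000 → 4-byte char #4 = F0 9F 8F BA.
Offset 10: leading byte 0x35 = 00110101 → 1-byte char #5 = 35.
Offset 11: leading byte 0x73 = 01110011 → 1-byte char #6 = 73.
Offset 12: leading byte 0xE2 = 11100010 → 3-byte char #7 = E2 82 B9.
Leading byte 0xE2 = 11100010 matches 1110xxxx → 3-byte sequence.
Byte 1: 0xE2 = 11100010, payload 0010 (4 bits).
Byte 2: 0x82 = 10000010 (10xxxxxx ✓), payload 000010.
Byte 3: 0xB9 = 10111001 (10xxxxxx ✓), payload 111001.
Concatenate: 0010000010111001 = 0x20B9 (16 bits → U+20B9).

U+20B9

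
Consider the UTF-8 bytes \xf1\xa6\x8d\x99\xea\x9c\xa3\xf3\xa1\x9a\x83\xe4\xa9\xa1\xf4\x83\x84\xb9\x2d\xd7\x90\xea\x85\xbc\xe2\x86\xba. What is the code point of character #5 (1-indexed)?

Offset 0: leading byte 0xF1 = 11110001 → 4-byte char #1 = F1 A6 8D 99.
Offset 4: leading byte 0xEA = 11101010 → 3-byte char #2 = EA 9C A3.
Offset 7: leading byte 0xF3 = 11110011 → 4-byte char #3 = F3 A1 9A 83.
Offset 11: leading byte 0xE4 = 11100100 → 3-byte char #4 = E4 A9 A1.
Offset 14: leading byte 0xF4 = 11110100 → 4-byte char #5 = F4 83 84 B9.
Leading byte 0xF4 = 11110100 matches 11110xxx → 4-byte sequence.
Byte 1: 0xF4 = 11110100, payload 100 (3 bits).
Byte 2: 0x83 = 10000011 (10xxxxxx ✓), payload 000011.
Byte 3: 0x84 = 10000100 (10xxxxxx ✓), payload 000100.
Byte 4: 0xB9 = 10111001 (10xxxxxx ✓), payload 111001.
Concatenate: 100000011000100111001 = 0x103139 (21 bits → U+103139).

U+103139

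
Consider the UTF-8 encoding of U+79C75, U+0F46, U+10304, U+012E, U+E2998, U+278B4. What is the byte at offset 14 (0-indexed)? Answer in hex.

0xA2

U+79C75 → 4-byte form F1 B9 B1 B5 at offsets 0–3.
U+0F46 → 3-byte form E0 BD 86 at offsets 4–6.
U+10304 → 4-byte form F0 90 8C 84 at offsets 7–10.
U+012E → 2-byte form C4 AE at offsets 11–12.
U+E2998 → 4-byte form F3 A2 A6 98 at offsets 13–16.
Offset 14 falls in char 5's range; it's byte 2 of F3 A2 A6 98 = 0xA2.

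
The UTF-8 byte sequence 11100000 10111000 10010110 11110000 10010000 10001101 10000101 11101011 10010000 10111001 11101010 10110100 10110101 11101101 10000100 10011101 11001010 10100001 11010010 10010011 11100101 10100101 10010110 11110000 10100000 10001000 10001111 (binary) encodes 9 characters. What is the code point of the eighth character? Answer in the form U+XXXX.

U+5956

Offset 0: leading byte 0xE0 = 11100000 → 3-byte char #1 = E0 B8 96.
Offset 3: leading byte 0xF0 = 11110000 → 4-byte char #2 = F0 90 8D 85.
Offset 7: leading byte 0xEB = 11101011 → 3-byte char #3 = EB 90 B9.
Offset 10: leading byte 0xEA = 11101010 → 3-byte char #4 = EA B4 B5.
Offset 13: leading byte 0xED = 11101101 → 3-byte char #5 = ED 84 9D.
Offset 16: leading byte 0xCA = 11001010 → 2-byte char #6 = CA A1.
Offset 18: leading byte 0xD2 = 11010010 → 2-byte char #7 = D2 93.
Offset 20: leading byte 0xE5 = 11100101 → 3-byte char #8 = E5 A5 96.
Leading byte 0xE5 = 11100101 matches 1110xxxx → 3-byte sequence.
Byte 1: 0xE5 = 11100101, payload 0101 (4 bits).
Byte 2: 0xA5 = 10100101 (10xxxxxx ✓), payload 100101.
Byte 3: 0x96 = 10010110 (10xxxxxx ✓), payload 010110.
Concatenate: 0101100101010110 = 0x5956 (16 bits → U+5956).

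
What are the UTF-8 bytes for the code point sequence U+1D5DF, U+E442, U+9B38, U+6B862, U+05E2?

F0 9D 97 9F EE 91 82 E9 AC B8 F1 AB A1 A2 D7 A2

U+1D5DF: 4-byte form → F0 9D 97 9F.
U+E442: 3-byte form → EE 91 82.
U+9B38: 3-byte form → E9 AC B8.
U+6B862: 4-byte form → F1 AB A1 A2.
U+05E2: 2-byte form → D7 A2.
Concatenated (16 bytes): F0 9D 97 9F EE 91 82 E9 AC B8 F1 AB A1 A2 D7 A2.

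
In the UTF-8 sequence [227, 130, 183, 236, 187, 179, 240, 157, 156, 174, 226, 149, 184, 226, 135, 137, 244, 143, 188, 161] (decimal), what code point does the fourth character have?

Offset 0: leading byte 0xE3 = 11100011 → 3-byte char #1 = E3 82 B7.
Offset 3: leading byte 0xEC = 11101100 → 3-byte char #2 = EC BB B3.
Offset 6: leading byte 0xF0 = 11110000 → 4-byte char #3 = F0 9D 9C AE.
Offset 10: leading byte 0xE2 = 11100010 → 3-byte char #4 = E2 95 B8.
Leading byte 0xE2 = 11100010 matches 1110xxxx → 3-byte sequence.
Byte 1: 0xE2 = 11100010, payload 0010 (4 bits).
Byte 2: 0x95 = 10010101 (10xxxxxx ✓), payload 010101.
Byte 3: 0xB8 = 10111000 (10xxxxxx ✓), payload 111000.
Concatenate: 0010010101111000 = 0x2578 (16 bits → U+2578).

U+2578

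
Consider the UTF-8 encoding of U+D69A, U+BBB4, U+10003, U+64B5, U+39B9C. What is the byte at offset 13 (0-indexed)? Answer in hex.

U+D69A → 3-byte form ED 9A 9A at offsets 0–2.
U+BBB4 → 3-byte form EB AE B4 at offsets 3–5.
U+10003 → 4-byte form F0 90 80 83 at offsets 6–9.
U+64B5 → 3-byte form E6 92 B5 at offsets 10–12.
U+39B9C → 4-byte form F0 B9 AE 9C at offsets 13–16.
Offset 13 falls in char 5's range; it's byte 1 of F0 B9 AE 9C = 0xF0.

0xF0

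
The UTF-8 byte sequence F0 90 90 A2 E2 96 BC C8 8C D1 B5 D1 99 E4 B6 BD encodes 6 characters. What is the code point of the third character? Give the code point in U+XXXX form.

U+020C

Offset 0: leading byte 0xF0 = 11110000 → 4-byte char #1 = F0 90 90 A2.
Offset 4: leading byte 0xE2 = 11100010 → 3-byte char #2 = E2 96 BC.
Offset 7: leading byte 0xC8 = 11001000 → 2-byte char #3 = C8 8C.
Leading byte 0xC8 = 11001000 matches 110xxxxx → 2-byte sequence.
Byte 1: 0xC8 = 11001000, payload 01000 (5 bits).
Byte 2: 0x8C = 10001100 (10xxxxxx ✓), payload 001100.
Concatenate: 01000001100 = 0x20C (11 bits → U+020C).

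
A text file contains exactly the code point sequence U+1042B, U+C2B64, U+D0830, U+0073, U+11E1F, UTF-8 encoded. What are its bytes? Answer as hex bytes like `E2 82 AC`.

U+1042B: 4-byte form → F0 90 90 AB.
U+C2B64: 4-byte form → F3 82 AD A4.
U+D0830: 4-byte form → F3 90 A0 B0.
U+0073: 1-byte form → 73.
U+11E1F: 4-byte form → F0 91 B8 9F.
Concatenated (17 bytes): F0 90 90 AB F3 82 AD A4 F3 90 A0 B0 73 F0 91 B8 9F.

F0 90 90 AB F3 82 AD A4 F3 90 A0 B0 73 F0 91 B8 9F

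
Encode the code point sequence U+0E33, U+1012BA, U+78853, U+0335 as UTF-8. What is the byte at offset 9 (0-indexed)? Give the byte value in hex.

0xA1

U+0E33 → 3-byte form E0 B8 B3 at offsets 0–2.
U+1012BA → 4-byte form F4 81 8A BA at offsets 3–6.
U+78853 → 4-byte form F1 B8 A1 93 at offsets 7–10.
Offset 9 falls in char 3's range; it's byte 3 of F1 B8 A1 93 = 0xA1.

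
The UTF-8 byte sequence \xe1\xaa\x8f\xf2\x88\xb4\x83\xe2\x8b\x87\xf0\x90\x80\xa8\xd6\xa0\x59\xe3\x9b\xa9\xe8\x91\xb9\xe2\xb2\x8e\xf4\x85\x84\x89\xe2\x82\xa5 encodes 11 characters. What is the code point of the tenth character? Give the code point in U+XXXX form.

Offset 0: leading byte 0xE1 = 11100001 → 3-byte char #1 = E1 AA 8F.
Offset 3: leading byte 0xF2 = 11110010 → 4-byte char #2 = F2 88 B4 83.
Offset 7: leading byte 0xE2 = 11100010 → 3-byte char #3 = E2 8B 87.
Offset 10: leading byte 0xF0 = 11110000 → 4-byte char #4 = F0 90 80 A8.
Offset 14: leading byte 0xD6 = 11010110 → 2-byte char #5 = D6 A0.
Offset 16: leading byte 0x59 = 01011001 → 1-byte char #6 = 59.
Offset 17: leading byte 0xE3 = 11100011 → 3-byte char #7 = E3 9B A9.
Offset 20: leading byte 0xE8 = 11101000 → 3-byte char #8 = E8 91 B9.
Offset 23: leading byte 0xE2 = 11100010 → 3-byte char #9 = E2 B2 8E.
Offset 26: leading byte 0xF4 = 11110100 → 4-byte char #10 = F4 85 84 89.
Leading byte 0xF4 = 11110100 matches 11110xxx → 4-byte sequence.
Byte 1: 0xF4 = 11110100, payload 100 (3 bits).
Byte 2: 0x85 = 10000101 (10xxxxxx ✓), payload 000101.
Byte 3: 0x84 = 10000100 (10xxxxxx ✓), payload 000100.
Byte 4: 0x89 = 10001001 (10xxxxxx ✓), payload 001001.
Concatenate: 100000101000100001001 = 0x105109 (21 bits → U+105109).

U+105109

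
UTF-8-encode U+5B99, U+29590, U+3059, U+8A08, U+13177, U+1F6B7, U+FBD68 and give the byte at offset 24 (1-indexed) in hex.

0xB5

1-indexed offset 24 is 0-indexed offset 23.
U+5B99 → 3-byte form E5 AE 99 at offsets 0–2.
U+29590 → 4-byte form F0 A9 96 90 at offsets 3–6.
U+3059 → 3-byte form E3 81 99 at offsets 7–9.
U+8A08 → 3-byte form E8 A8 88 at offsets 10–12.
U+13177 → 4-byte form F0 93 85 B7 at offsets 13–16.
U+1F6B7 → 4-byte form F0 9F 9A B7 at offsets 17–20.
U+FBD68 → 4-byte form F3 BB B5 A8 at offsets 21–24.
Offset 23 falls in char 7's range; it's byte 3 of F3 BB B5 A8 = 0xB5.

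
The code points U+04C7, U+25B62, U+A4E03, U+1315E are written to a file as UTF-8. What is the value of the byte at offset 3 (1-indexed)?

1-indexed offset 3 is 0-indexed offset 2.
U+04C7 → 2-byte form D3 87 at offsets 0–1.
U+25B62 → 4-byte form F0 A5 AD A2 at offsets 2–5.
Offset 2 falls in char 2's range; it's byte 1 of F0 A5 AD A2 = 0xF0.

0xF0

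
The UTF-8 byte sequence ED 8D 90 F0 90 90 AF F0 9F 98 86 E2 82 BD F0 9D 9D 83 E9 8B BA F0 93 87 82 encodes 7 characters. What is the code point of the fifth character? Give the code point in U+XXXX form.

U+1D743

Offset 0: leading byte 0xED = 11101101 → 3-byte char #1 = ED 8D 90.
Offset 3: leading byte 0xF0 = 11110000 → 4-byte char #2 = F0 90 90 AF.
Offset 7: leading byte 0xF0 = 11110000 → 4-byte char #3 = F0 9F 98 86.
Offset 11: leading byte 0xE2 = 11100010 → 3-byte char #4 = E2 82 BD.
Offset 14: leading byte 0xF0 = 11110000 → 4-byte char #5 = F0 9D 9D 83.
Leading byte 0xF0 = 11110000 matches 11110xxx → 4-byte sequence.
Byte 1: 0xF0 = 11110000, payload 000 (3 bits).
Byte 2: 0x9D = 10011101 (10xxxxxx ✓), payload 011101.
Byte 3: 0x9D = 10011101 (10xxxxxx ✓), payload 011101.
Byte 4: 0x83 = 10000011 (10xxxxxx ✓), payload 000011.
Concatenate: 000011101011101000011 = 0x1D743 (21 bits → U+1D743).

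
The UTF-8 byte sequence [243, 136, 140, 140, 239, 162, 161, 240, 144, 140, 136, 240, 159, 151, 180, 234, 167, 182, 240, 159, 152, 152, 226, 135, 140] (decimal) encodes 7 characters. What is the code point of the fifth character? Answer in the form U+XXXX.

Offset 0: leading byte 0xF3 = 11110011 → 4-byte char #1 = F3 88 8C 8C.
Offset 4: leading byte 0xEF = 11101111 → 3-byte char #2 = EF A2 A1.
Offset 7: leading byte 0xF0 = 11110000 → 4-byte char #3 = F0 90 8C 88.
Offset 11: leading byte 0xF0 = 11110000 → 4-byte char #4 = F0 9F 97 B4.
Offset 15: leading byte 0xEA = 11101010 → 3-byte char #5 = EA A7 B6.
Leading byte 0xEA = 11101010 matches 1110xxxx → 3-byte sequence.
Byte 1: 0xEA = 11101010, payload 1010 (4 bits).
Byte 2: 0xA7 = 10100111 (10xxxxxx ✓), payload 100111.
Byte 3: 0xB6 = 10110110 (10xxxxxx ✓), payload 110110.
Concatenate: 1010100111110110 = 0xA9F6 (16 bits → U+A9F6).

U+A9F6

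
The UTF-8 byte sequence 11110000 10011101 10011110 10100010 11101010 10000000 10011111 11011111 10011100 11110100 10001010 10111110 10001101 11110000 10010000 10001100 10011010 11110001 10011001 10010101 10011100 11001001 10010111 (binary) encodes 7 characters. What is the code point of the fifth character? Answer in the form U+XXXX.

Offset 0: leading byte 0xF0 = 11110000 → 4-byte char #1 = F0 9D 9E A2.
Offset 4: leading byte 0xEA = 11101010 → 3-byte char #2 = EA 80 9F.
Offset 7: leading byte 0xDF = 11011111 → 2-byte char #3 = DF 9C.
Offset 9: leading byte 0xF4 = 11110100 → 4-byte char #4 = F4 8A BE 8D.
Offset 13: leading byte 0xF0 = 11110000 → 4-byte char #5 = F0 90 8C 9A.
Leading byte 0xF0 = 11110000 matches 11110xxx → 4-byte sequence.
Byte 1: 0xF0 = 11110000, payload 000 (3 bits).
Byte 2: 0x90 = 10010000 (10xxxxxx ✓), payload 010000.
Byte 3: 0x8C = 10001100 (10xxxxxx ✓), payload 001100.
Byte 4: 0x9A = 10011010 (10xxxxxx ✓), payload 011010.
Concatenate: 000010000001100011010 = 0x1031A (21 bits → U+1031A).

U+1031A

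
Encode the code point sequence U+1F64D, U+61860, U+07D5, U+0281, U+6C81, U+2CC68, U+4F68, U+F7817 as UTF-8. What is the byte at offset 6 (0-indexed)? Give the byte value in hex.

0xA1

U+1F64D → 4-byte form F0 9F 99 8D at offsets 0–3.
U+61860 → 4-byte form F1 A1 A1 A0 at offsets 4–7.
Offset 6 falls in char 2's range; it's byte 3 of F1 A1 A1 A0 = 0xA1.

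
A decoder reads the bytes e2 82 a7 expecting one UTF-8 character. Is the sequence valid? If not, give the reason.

valid

Leading byte 0xE2 = 11100010 → 3-byte form.
Continuation bytes 0x82=10000010, 0xA7=10100111 all match 10xxxxxx.
Decoded value 0x20A7 is ≥ 0x800 (shortest form) and not a surrogate.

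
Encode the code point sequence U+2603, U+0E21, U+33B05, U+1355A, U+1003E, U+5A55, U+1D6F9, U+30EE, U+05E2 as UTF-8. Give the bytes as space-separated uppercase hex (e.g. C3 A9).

U+2603: 3-byte form → E2 98 83.
U+0E21: 3-byte form → E0 B8 A1.
U+33B05: 4-byte form → F0 B3 AC 85.
U+1355A: 4-byte form → F0 93 95 9A.
U+1003E: 4-byte form → F0 90 80 BE.
U+5A55: 3-byte form → E5 A9 95.
U+1D6F9: 4-byte form → F0 9D 9B B9.
U+30EE: 3-byte form → E3 83 AE.
U+05E2: 2-byte form → D7 A2.
Concatenated (30 bytes): E2 98 83 E0 B8 A1 F0 B3 AC 85 F0 93 95 9A F0 90 80 BE E5 A9 95 F0 9D 9B B9 E3 83 AE D7 A2.

E2 98 83 E0 B8 A1 F0 B3 AC 85 F0 93 95 9A F0 90 80 BE E5 A9 95 F0 9D 9B B9 E3 83 AE D7 A2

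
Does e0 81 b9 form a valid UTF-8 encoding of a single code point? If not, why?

Leading byte 0xE0 = 11100000 → 3-byte form.
Continuation bytes all match 10xxxxxx. Payload decodes to 0x79.
But 0x79 < 0x800, the minimum for a 3-byte sequence — this is an overlong encoding.

invalid (overlong encoding)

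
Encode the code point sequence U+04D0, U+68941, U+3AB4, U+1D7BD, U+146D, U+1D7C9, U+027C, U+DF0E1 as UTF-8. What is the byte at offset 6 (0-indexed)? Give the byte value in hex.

U+04D0 → 2-byte form D3 90 at offsets 0–1.
U+68941 → 4-byte form F1 A8 A5 81 at offsets 2–5.
U+3AB4 → 3-byte form E3 AA B4 at offsets 6–8.
Offset 6 falls in char 3's range; it's byte 1 of E3 AA B4 = 0xE3.

0xE3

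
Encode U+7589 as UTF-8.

U+7589 = 0x7589 = 30089 decimal. In range U+0800–U+FFFF → 3-byte form: 1110xxxx 10xxxxxx 10xxxxxx.
Binary (16 bits): 0111010110001001.
Split 4+6+6: 0111 | 010110 | 001001.
Byte 1: 11100111 = 0xE7.
Byte 2: 10010110 = 0x96.
Byte 3: 10001001 = 0x89.

E7 96 89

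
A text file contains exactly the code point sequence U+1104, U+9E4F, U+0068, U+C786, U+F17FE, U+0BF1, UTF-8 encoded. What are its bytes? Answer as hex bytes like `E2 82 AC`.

E1 84 84 E9 B9 8F 68 EC 9E 86 F3 B1 9F BE E0 AF B1

U+1104: 3-byte form → E1 84 84.
U+9E4F: 3-byte form → E9 B9 8F.
U+0068: 1-byte form → 68.
U+C786: 3-byte form → EC 9E 86.
U+F17FE: 4-byte form → F3 B1 9F BE.
U+0BF1: 3-byte form → E0 AF B1.
Concatenated (17 bytes): E1 84 84 E9 B9 8F 68 EC 9E 86 F3 B1 9F BE E0 AF B1.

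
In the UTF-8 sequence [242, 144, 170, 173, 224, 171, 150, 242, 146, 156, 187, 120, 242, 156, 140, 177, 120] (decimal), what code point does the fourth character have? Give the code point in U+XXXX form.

Offset 0: leading byte 0xF2 = 11110010 → 4-byte char #1 = F2 90 AA AD.
Offset 4: leading byte 0xE0 = 11100000 → 3-byte char #2 = E0 AB 96.
Offset 7: leading byte 0xF2 = 11110010 → 4-byte char #3 = F2 92 9C BB.
Offset 11: leading byte 0x78 = 01111000 → 1-byte char #4 = 78.
Leading byte 0x78 = 01111000 matches 0xxxxxxx → 1-byte sequence.
Byte 1: 0x78 = 01111000, payload 1111000 (7 bits).
Concatenate: 1111000 = 0x78 (7 bits → U+0078).

U+0078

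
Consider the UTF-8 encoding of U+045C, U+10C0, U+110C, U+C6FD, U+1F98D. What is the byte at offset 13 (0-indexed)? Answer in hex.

0xA6

U+045C → 2-byte form D1 9C at offsets 0–1.
U+10C0 → 3-byte form E1 83 80 at offsets 2–4.
U+110C → 3-byte form E1 84 8C at offsets 5–7.
U+C6FD → 3-byte form EC 9B BD at offsets 8–10.
U+1F98D → 4-byte form F0 9F A6 8D at offsets 11–14.
Offset 13 falls in char 5's range; it's byte 3 of F0 9F A6 8D = 0xA6.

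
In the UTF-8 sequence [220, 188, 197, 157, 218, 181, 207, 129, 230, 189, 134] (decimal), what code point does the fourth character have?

U+03C1

Offset 0: leading byte 0xDC = 11011100 → 2-byte char #1 = DC BC.
Offset 2: leading byte 0xC5 = 11000101 → 2-byte char #2 = C5 9D.
Offset 4: leading byte 0xDA = 11011010 → 2-byte char #3 = DA B5.
Offset 6: leading byte 0xCF = 11001111 → 2-byte char #4 = CF 81.
Leading byte 0xCF = 11001111 matches 110xxxxx → 2-byte sequence.
Byte 1: 0xCF = 11001111, payload 01111 (5 bits).
Byte 2: 0x81 = 10000001 (10xxxxxx ✓), payload 000001.
Concatenate: 01111000001 = 0x3C1 (11 bits → U+03C1).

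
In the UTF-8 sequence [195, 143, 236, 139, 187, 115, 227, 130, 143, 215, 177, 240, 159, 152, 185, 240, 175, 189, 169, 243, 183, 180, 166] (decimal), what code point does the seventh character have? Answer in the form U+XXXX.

Offset 0: leading byte 0xC3 = 11000011 → 2-byte char #1 = C3 8F.
Offset 2: leading byte 0xEC = 11101100 → 3-byte char #2 = EC 8B BB.
Offset 5: leading byte 0x73 = 01110011 → 1-byte char #3 = 73.
Offset 6: leading byte 0xE3 = 11100011 → 3-byte char #4 = E3 82 8F.
Offset 9: leading byte 0xD7 = 11010111 → 2-byte char #5 = D7 B1.
Offset 11: leading byte 0xF0 = 11110000 → 4-byte char #6 = F0 9F 98 B9.
Offset 15: leading byte 0xF0 = 11110000 → 4-byte char #7 = F0 AF BD A9.
Leading byte 0xF0 = 11110000 matches 11110xxx → 4-byte sequence.
Byte 1: 0xF0 = 11110000, payload 000 (3 bits).
Byte 2: 0xAF = 10101111 (10xxxxxx ✓), payload 101111.
Byte 3: 0xBD = 10111101 (10xxxxxx ✓), payload 111101.
Byte 4: 0xA9 = 10101001 (10xxxxxx ✓), payload 101001.
Concatenate: 000101111111101101001 = 0x2FF69 (21 bits → U+2FF69).

U+2FF69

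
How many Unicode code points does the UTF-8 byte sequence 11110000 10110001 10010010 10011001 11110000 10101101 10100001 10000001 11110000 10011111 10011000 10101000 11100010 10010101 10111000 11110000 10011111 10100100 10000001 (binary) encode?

Byte at offset 0: 0xF0 = 11110000 → 4-byte char (#1). Advance 4.
Byte at offset 4: 0xF0 = 11110000 → 4-byte char (#2). Advance 4.
Byte at offset 8: 0xF0 = 11110000 → 4-byte char (#3). Advance 4.
Byte at offset 12: 0xE2 = 11100010 → 3-byte char (#4). Advance 3.
Byte at offset 15: 0xF0 = 11110000 → 4-byte char (#5). Advance 4.
Reached end at offset 19 after 5 code points.

5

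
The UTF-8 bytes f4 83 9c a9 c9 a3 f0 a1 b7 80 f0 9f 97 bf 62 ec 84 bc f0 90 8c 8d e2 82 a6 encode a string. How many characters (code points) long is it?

8

Byte at offset 0: 0xF4 = 11110100 → 4-byte char (#1). Advance 4.
Byte at offset 4: 0xC9 = 11001001 → 2-byte char (#2). Advance 2.
Byte at offset 6: 0xF0 = 11110000 → 4-byte char (#3). Advance 4.
Byte at offset 10: 0xF0 = 11110000 → 4-byte char (#4). Advance 4.
Byte at offset 14: 0x62 = 01100010 → 1-byte char (#5). Advance 1.
Byte at offset 15: 0xEC = 11101100 → 3-byte char (#6). Advance 3.
Byte at offset 18: 0xF0 = 11110000 → 4-byte char (#7). Advance 4.
Byte at offset 22: 0xE2 = 11100010 → 3-byte char (#8). Advance 3.
Reached end at offset 25 after 8 code points.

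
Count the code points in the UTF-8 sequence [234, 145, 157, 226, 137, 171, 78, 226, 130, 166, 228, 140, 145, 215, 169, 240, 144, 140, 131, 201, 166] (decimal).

8

Byte at offset 0: 0xEA = 11101010 → 3-byte char (#1). Advance 3.
Byte at offset 3: 0xE2 = 11100010 → 3-byte char (#2). Advance 3.
Byte at offset 6: 0x4E = 01001110 → 1-byte char (#3). Advance 1.
Byte at offset 7: 0xE2 = 11100010 → 3-byte char (#4). Advance 3.
Byte at offset 10: 0xE4 = 11100100 → 3-byte char (#5). Advance 3.
Byte at offset 13: 0xD7 = 11010111 → 2-byte char (#6). Advance 2.
Byte at offset 15: 0xF0 = 11110000 → 4-byte char (#7). Advance 4.
Byte at offset 19: 0xC9 = 11001001 → 2-byte char (#8). Advance 2.
Reached end at offset 21 after 8 code points.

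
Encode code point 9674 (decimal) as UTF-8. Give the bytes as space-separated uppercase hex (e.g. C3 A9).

U+25CA = 0x25CA = 9674 decimal. In range U+0800–U+FFFF → 3-byte form: 1110xxxx 10xxxxxx 10xxxxxx.
Binary (16 bits): 0010010111001010.
Split 4+6+6: 0010 | 010111 | 001010.
Byte 1: 11100010 = 0xE2.
Byte 2: 10010111 = 0x97.
Byte 3: 10001010 = 0x8A.

E2 97 8A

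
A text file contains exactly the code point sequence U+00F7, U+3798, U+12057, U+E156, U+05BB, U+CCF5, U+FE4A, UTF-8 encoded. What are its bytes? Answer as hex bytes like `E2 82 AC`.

C3 B7 E3 9E 98 F0 92 81 97 EE 85 96 D6 BB EC B3 B5 EF B9 8A

U+00F7: 2-byte form → C3 B7.
U+3798: 3-byte form → E3 9E 98.
U+12057: 4-byte form → F0 92 81 97.
U+E156: 3-byte form → EE 85 96.
U+05BB: 2-byte form → D6 BB.
U+CCF5: 3-byte form → EC B3 B5.
U+FE4A: 3-byte form → EF B9 8A.
Concatenated (20 bytes): C3 B7 E3 9E 98 F0 92 81 97 EE 85 96 D6 BB EC B3 B5 EF B9 8A.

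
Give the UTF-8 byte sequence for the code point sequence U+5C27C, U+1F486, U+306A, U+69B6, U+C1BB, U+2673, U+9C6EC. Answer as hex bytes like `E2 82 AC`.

U+5C27C: 4-byte form → F1 9C 89 BC.
U+1F486: 4-byte form → F0 9F 92 86.
U+306A: 3-byte form → E3 81 AA.
U+69B6: 3-byte form → E6 A6 B6.
U+C1BB: 3-byte form → EC 86 BB.
U+2673: 3-byte form → E2 99 B3.
U+9C6EC: 4-byte form → F2 9C 9B AC.
Concatenated (24 bytes): F1 9C 89 BC F0 9F 92 86 E3 81 AA E6 A6 B6 EC 86 BB E2 99 B3 F2 9C 9B AC.

F1 9C 89 BC F0 9F 92 86 E3 81 AA E6 A6 B6 EC 86 BB E2 99 B3 F2 9C 9B AC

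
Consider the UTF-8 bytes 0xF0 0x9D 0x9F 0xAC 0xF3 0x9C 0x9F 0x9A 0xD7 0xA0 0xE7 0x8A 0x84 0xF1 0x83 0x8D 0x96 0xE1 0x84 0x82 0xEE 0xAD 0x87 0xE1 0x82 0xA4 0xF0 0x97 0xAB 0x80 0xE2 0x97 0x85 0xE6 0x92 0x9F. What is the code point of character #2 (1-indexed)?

U+DC7DA

Offset 0: leading byte 0xF0 = 11110000 → 4-byte char #1 = F0 9D 9F AC.
Offset 4: leading byte 0xF3 = 11110011 → 4-byte char #2 = F3 9C 9F 9A.
Leading byte 0xF3 = 11110011 matches 11110xxx → 4-byte sequence.
Byte 1: 0xF3 = 11110011, payload 011 (3 bits).
Byte 2: 0x9C = 10011100 (10xxxxxx ✓), payload 011100.
Byte 3: 0x9F = 10011111 (10xxxxxx ✓), payload 011111.
Byte 4: 0x9A = 10011010 (10xxxxxx ✓), payload 011010.
Concatenate: 011011100011111011010 = 0xDC7DA (21 bits → U+DC7DA).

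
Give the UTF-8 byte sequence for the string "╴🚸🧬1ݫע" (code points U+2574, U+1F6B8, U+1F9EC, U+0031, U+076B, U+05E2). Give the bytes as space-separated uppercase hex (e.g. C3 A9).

U+2574: 3-byte form → E2 95 B4.
U+1F6B8: 4-byte form → F0 9F 9A B8.
U+1F9EC: 4-byte form → F0 9F A7 AC.
U+0031: 1-byte form → 31.
U+076B: 2-byte form → DD AB.
U+05E2: 2-byte form → D7 A2.
Concatenated (16 bytes): E2 95 B4 F0 9F 9A B8 F0 9F A7 AC 31 DD AB D7 A2.

E2 95 B4 F0 9F 9A B8 F0 9F A7 AC 31 DD AB D7 A2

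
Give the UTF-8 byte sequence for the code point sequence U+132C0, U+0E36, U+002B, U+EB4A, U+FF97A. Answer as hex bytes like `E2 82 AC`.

F0 93 8B 80 E0 B8 B6 2B EE AD 8A F3 BF A5 BA

U+132C0: 4-byte form → F0 93 8B 80.
U+0E36: 3-byte form → E0 B8 B6.
U+002B: 1-byte form → 2B.
U+EB4A: 3-byte form → EE AD 8A.
U+FF97A: 4-byte form → F3 BF A5 BA.
Concatenated (15 bytes): F0 93 8B 80 E0 B8 B6 2B EE AD 8A F3 BF A5 BA.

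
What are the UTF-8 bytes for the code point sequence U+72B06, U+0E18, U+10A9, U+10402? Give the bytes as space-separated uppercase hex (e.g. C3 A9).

F1 B2 AC 86 E0 B8 98 E1 82 A9 F0 90 90 82

U+72B06: 4-byte form → F1 B2 AC 86.
U+0E18: 3-byte form → E0 B8 98.
U+10A9: 3-byte form → E1 82 A9.
U+10402: 4-byte form → F0 90 90 82.
Concatenated (14 bytes): F1 B2 AC 86 E0 B8 98 E1 82 A9 F0 90 90 82.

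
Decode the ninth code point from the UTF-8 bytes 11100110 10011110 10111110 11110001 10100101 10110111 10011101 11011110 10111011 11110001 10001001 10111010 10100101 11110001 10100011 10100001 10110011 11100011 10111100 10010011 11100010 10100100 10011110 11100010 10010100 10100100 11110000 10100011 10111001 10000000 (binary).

U+23E40

Offset 0: leading byte 0xE6 = 11100110 → 3-byte char #1 = E6 9E BE.
Offset 3: leading byte 0xF1 = 11110001 → 4-byte char #2 = F1 A5 B7 9D.
Offset 7: leading byte 0xDE = 11011110 → 2-byte char #3 = DE BB.
Offset 9: leading byte 0xF1 = 11110001 → 4-byte char #4 = F1 89 BA A5.
Offset 13: leading byte 0xF1 = 11110001 → 4-byte char #5 = F1 A3 A1 B3.
Offset 17: leading byte 0xE3 = 11100011 → 3-byte char #6 = E3 BC 93.
Offset 20: leading byte 0xE2 = 11100010 → 3-byte char #7 = E2 A4 9E.
Offset 23: leading byte 0xE2 = 11100010 → 3-byte char #8 = E2 94 A4.
Offset 26: leading byte 0xF0 = 11110000 → 4-byte char #9 = F0 A3 B9 80.
Leading byte 0xF0 = 11110000 matches 11110xxx → 4-byte sequence.
Byte 1: 0xF0 = 11110000, payload 000 (3 bits).
Byte 2: 0xA3 = 10100011 (10xxxxxx ✓), payload 100011.
Byte 3: 0xB9 = 10111001 (10xxxxxx ✓), payload 111001.
Byte 4: 0x80 = 10000000 (10xxxxxx ✓), payload 000000.
Concatenate: 000100011111001000000 = 0x23E40 (21 bits → U+23E40).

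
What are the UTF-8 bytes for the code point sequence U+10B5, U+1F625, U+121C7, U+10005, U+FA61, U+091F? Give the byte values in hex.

E1 82 B5 F0 9F 98 A5 F0 92 87 87 F0 90 80 85 EF A9 A1 E0 A4 9F

U+10B5: 3-byte form → E1 82 B5.
U+1F625: 4-byte form → F0 9F 98 A5.
U+121C7: 4-byte form → F0 92 87 87.
U+10005: 4-byte form → F0 90 80 85.
U+FA61: 3-byte form → EF A9 A1.
U+091F: 3-byte form → E0 A4 9F.
Concatenated (21 bytes): E1 82 B5 F0 9F 98 A5 F0 92 87 87 F0 90 80 85 EF A9 A1 E0 A4 9F.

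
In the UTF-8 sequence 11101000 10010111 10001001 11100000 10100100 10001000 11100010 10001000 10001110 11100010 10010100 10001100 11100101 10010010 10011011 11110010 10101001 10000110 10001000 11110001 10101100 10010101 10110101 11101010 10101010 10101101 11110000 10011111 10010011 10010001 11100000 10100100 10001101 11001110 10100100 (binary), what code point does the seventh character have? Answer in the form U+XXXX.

U+6C575

Offset 0: leading byte 0xE8 = 11101000 → 3-byte char #1 = E8 97 89.
Offset 3: leading byte 0xE0 = 11100000 → 3-byte char #2 = E0 A4 88.
Offset 6: leading byte 0xE2 = 11100010 → 3-byte char #3 = E2 88 8E.
Offset 9: leading byte 0xE2 = 11100010 → 3-byte char #4 = E2 94 8C.
Offset 12: leading byte 0xE5 = 11100101 → 3-byte char #5 = E5 92 9B.
Offset 15: leading byte 0xF2 = 11110010 → 4-byte char #6 = F2 A9 86 88.
Offset 19: leading byte 0xF1 = 11110001 → 4-byte char #7 = F1 AC 95 B5.
Leading byte 0xF1 = 11110001 matches 11110xxx → 4-byte sequence.
Byte 1: 0xF1 = 11110001, payload 001 (3 bits).
Byte 2: 0xAC = 10101100 (10xxxxxx ✓), payload 101100.
Byte 3: 0x95 = 10010101 (10xxxxxx ✓), payload 010101.
Byte 4: 0xB5 = 10110101 (10xxxxxx ✓), payload 110101.
Concatenate: 001101100010101110101 = 0x6C575 (21 bits → U+6C575).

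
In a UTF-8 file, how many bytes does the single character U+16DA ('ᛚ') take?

U+16DA = 0x16DA. UTF-8 uses 1 byte below 0x80, 2 below 0x800, 3 below 0x10000, 4 up to 0x10FFFF. 0x16DA is in U+0800–U+FFFF → 3 bytes.

3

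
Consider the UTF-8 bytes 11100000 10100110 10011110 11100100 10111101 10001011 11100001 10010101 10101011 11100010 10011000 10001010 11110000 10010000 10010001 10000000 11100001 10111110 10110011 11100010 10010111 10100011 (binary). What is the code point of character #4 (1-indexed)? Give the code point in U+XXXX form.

Offset 0: leading byte 0xE0 = 11100000 → 3-byte char #1 = E0 A6 9E.
Offset 3: leading byte 0xE4 = 11100100 → 3-byte char #2 = E4 BD 8B.
Offset 6: leading byte 0xE1 = 11100001 → 3-byte char #3 = E1 95 AB.
Offset 9: leading byte 0xE2 = 11100010 → 3-byte char #4 = E2 98 8A.
Leading byte 0xE2 = 11100010 matches 1110xxxx → 3-byte sequence.
Byte 1: 0xE2 = 11100010, payload 0010 (4 bits).
Byte 2: 0x98 = 10011000 (10xxxxxx ✓), payload 011000.
Byte 3: 0x8A = 10001010 (10xxxxxx ✓), payload 001010.
Concatenate: 0010011000001010 = 0x260A (16 bits → U+260A).

U+260A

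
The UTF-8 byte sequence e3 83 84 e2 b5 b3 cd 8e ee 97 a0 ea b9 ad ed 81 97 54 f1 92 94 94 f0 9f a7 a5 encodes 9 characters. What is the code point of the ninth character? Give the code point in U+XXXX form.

U+1F9E5

Offset 0: leading byte 0xE3 = 11100011 → 3-byte char #1 = E3 83 84.
Offset 3: leading byte 0xE2 = 11100010 → 3-byte char #2 = E2 B5 B3.
Offset 6: leading byte 0xCD = 11001101 → 2-byte char #3 = CD 8E.
Offset 8: leading byte 0xEE = 11101110 → 3-byte char #4 = EE 97 A0.
Offset 11: leading byte 0xEA = 11101010 → 3-byte char #5 = EA B9 AD.
Offset 14: leading byte 0xED = 11101101 → 3-byte char #6 = ED 81 97.
Offset 17: leading byte 0x54 = 01010100 → 1-byte char #7 = 54.
Offset 18: leading byte 0xF1 = 11110001 → 4-byte char #8 = F1 92 94 94.
Offset 22: leading byte 0xF0 = 11110000 → 4-byte char #9 = F0 9F A7 A5.
Leading byte 0xF0 = 11110000 matches 11110xxx → 4-byte sequence.
Byte 1: 0xF0 = 11110000, payload 000 (3 bits).
Byte 2: 0x9F = 10011111 (10xxxxxx ✓), payload 011111.
Byte 3: 0xA7 = 10100111 (10xxxxxx ✓), payload 100111.
Byte 4: 0xA5 = 10100101 (10xxxxxx ✓), payload 100101.
Concatenate: 000011111100111100101 = 0x1F9E5 (21 bits → U+1F9E5).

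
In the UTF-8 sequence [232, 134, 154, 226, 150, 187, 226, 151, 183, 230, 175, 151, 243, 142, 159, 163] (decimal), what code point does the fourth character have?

U+6BD7

Offset 0: leading byte 0xE8 = 11101000 → 3-byte char #1 = E8 86 9A.
Offset 3: leading byte 0xE2 = 11100010 → 3-byte char #2 = E2 96 BB.
Offset 6: leading byte 0xE2 = 11100010 → 3-byte char #3 = E2 97 B7.
Offset 9: leading byte 0xE6 = 11100110 → 3-byte char #4 = E6 AF 97.
Leading byte 0xE6 = 11100110 matches 1110xxxx → 3-byte sequence.
Byte 1: 0xE6 = 11100110, payload 0110 (4 bits).
Byte 2: 0xAF = 10101111 (10xxxxxx ✓), payload 101111.
Byte 3: 0x97 = 10010111 (10xxxxxx ✓), payload 010111.
Concatenate: 0110101111010111 = 0x6BD7 (16 bits → U+6BD7).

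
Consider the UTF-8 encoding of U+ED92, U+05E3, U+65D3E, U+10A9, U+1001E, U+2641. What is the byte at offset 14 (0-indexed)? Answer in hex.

0x80

U+ED92 → 3-byte form EE B6 92 at offsets 0–2.
U+05E3 → 2-byte form D7 A3 at offsets 3–4.
U+65D3E → 4-byte form F1 A5 B4 BE at offsets 5–8.
U+10A9 → 3-byte form E1 82 A9 at offsets 9–11.
U+1001E → 4-byte form F0 90 80 9E at offsets 12–15.
Offset 14 falls in char 5's range; it's byte 3 of F0 90 80 9E = 0x80.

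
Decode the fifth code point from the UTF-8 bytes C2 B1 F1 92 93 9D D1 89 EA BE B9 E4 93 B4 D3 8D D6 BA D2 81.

U+44F4

Offset 0: leading byte 0xC2 = 11000010 → 2-byte char #1 = C2 B1.
Offset 2: leading byte 0xF1 = 11110001 → 4-byte char #2 = F1 92 93 9D.
Offset 6: leading byte 0xD1 = 11010001 → 2-byte char #3 = D1 89.
Offset 8: leading byte 0xEA = 11101010 → 3-byte char #4 = EA BE B9.
Offset 11: leading byte 0xE4 = 11100100 → 3-byte char #5 = E4 93 B4.
Leading byte 0xE4 = 11100100 matches 1110xxxx → 3-byte sequence.
Byte 1: 0xE4 = 11100100, payload 0100 (4 bits).
Byte 2: 0x93 = 10010011 (10xxxxxx ✓), payload 010011.
Byte 3: 0xB4 = 10110100 (10xxxxxx ✓), payload 110100.
Concatenate: 0100010011110100 = 0x44F4 (16 bits → U+44F4).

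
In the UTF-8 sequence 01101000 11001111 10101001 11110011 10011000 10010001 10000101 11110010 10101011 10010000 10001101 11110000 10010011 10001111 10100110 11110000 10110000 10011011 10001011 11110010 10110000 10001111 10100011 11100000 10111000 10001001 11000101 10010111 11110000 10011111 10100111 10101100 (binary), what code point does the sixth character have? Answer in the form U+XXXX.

Offset 0: leading byte 0x68 = 01101000 → 1-byte char #1 = 68.
Offset 1: leading byte 0xCF = 11001111 → 2-byte char #2 = CF A9.
Offset 3: leading byte 0xF3 = 11110011 → 4-byte char #3 = F3 98 91 85.
Offset 7: leading byte 0xF2 = 11110010 → 4-byte char #4 = F2 AB 90 8D.
Offset 11: leading byte 0xF0 = 11110000 → 4-byte char #5 = F0 93 8F A6.
Offset 15: leading byte 0xF0 = 11110000 → 4-byte char #6 = F0 B0 9B 8B.
Leading byte 0xF0 = 11110000 matches 11110xxx → 4-byte sequence.
Byte 1: 0xF0 = 11110000, payload 000 (3 bits).
Byte 2: 0xB0 = 10110000 (10xxxxxx ✓), payload 110000.
Byte 3: 0x9B = 10011011 (10xxxxxx ✓), payload 011011.
Byte 4: 0x8B = 10001011 (10xxxxxx ✓), payload 001011.
Concatenate: 000110000011011001011 = 0x306CB (21 bits → U+306CB).

U+306CB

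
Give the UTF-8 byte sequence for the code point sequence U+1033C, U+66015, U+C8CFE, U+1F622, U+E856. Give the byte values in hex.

U+1033C: 4-byte form → F0 90 8C BC.
U+66015: 4-byte form → F1 A6 80 95.
U+C8CFE: 4-byte form → F3 88 B3 BE.
U+1F622: 4-byte form → F0 9F 98 A2.
U+E856: 3-byte form → EE A1 96.
Concatenated (19 bytes): F0 90 8C BC F1 A6 80 95 F3 88 B3 BE F0 9F 98 A2 EE A1 96.

F0 90 8C BC F1 A6 80 95 F3 88 B3 BE F0 9F 98 A2 EE A1 96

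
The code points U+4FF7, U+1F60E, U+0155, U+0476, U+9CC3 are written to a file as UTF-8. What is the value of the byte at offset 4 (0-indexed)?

0x9F

U+4FF7 → 3-byte form E4 BF B7 at offsets 0–2.
U+1F60E → 4-byte form F0 9F 98 8E at offsets 3–6.
Offset 4 falls in char 2's range; it's byte 2 of F0 9F 98 8E = 0x9F.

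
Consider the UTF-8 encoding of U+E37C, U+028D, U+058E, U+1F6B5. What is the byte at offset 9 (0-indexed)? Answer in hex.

0x9A

U+E37C → 3-byte form EE 8D BC at offsets 0–2.
U+028D → 2-byte form CA 8D at offsets 3–4.
U+058E → 2-byte form D6 8E at offsets 5–6.
U+1F6B5 → 4-byte form F0 9F 9A B5 at offsets 7–10.
Offset 9 falls in char 4's range; it's byte 3 of F0 9F 9A B5 = 0x9A.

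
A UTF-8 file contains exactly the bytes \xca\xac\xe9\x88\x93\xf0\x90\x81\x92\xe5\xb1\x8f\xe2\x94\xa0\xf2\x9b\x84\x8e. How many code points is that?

Byte at offset 0: 0xCA = 11001010 → 2-byte char (#1). Advance 2.
Byte at offset 2: 0xE9 = 11101001 → 3-byte char (#2). Advance 3.
Byte at offset 5: 0xF0 = 11110000 → 4-byte char (#3). Advance 4.
Byte at offset 9: 0xE5 = 11100101 → 3-byte char (#4). Advance 3.
Byte at offset 12: 0xE2 = 11100010 → 3-byte char (#5). Advance 3.
Byte at offset 15: 0xF2 = 11110010 → 4-byte char (#6). Advance 4.
Reached end at offset 19 after 6 code points.

6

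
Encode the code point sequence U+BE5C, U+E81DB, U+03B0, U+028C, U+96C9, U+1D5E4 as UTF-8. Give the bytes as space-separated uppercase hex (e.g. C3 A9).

U+BE5C: 3-byte form → EB B9 9C.
U+E81DB: 4-byte form → F3 A8 87 9B.
U+03B0: 2-byte form → CE B0.
U+028C: 2-byte form → CA 8C.
U+96C9: 3-byte form → E9 9B 89.
U+1D5E4: 4-byte form → F0 9D 97 A4.
Concatenated (18 bytes): EB B9 9C F3 A8 87 9B CE B0 CA 8C E9 9B 89 F0 9D 97 A4.

EB B9 9C F3 A8 87 9B CE B0 CA 8C E9 9B 89 F0 9D 97 A4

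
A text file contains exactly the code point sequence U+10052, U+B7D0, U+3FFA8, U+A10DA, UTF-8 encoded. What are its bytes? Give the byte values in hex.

F0 90 81 92 EB 9F 90 F0 BF BE A8 F2 A1 83 9A

U+10052: 4-byte form → F0 90 81 92.
U+B7D0: 3-byte form → EB 9F 90.
U+3FFA8: 4-byte form → F0 BF BE A8.
U+A10DA: 4-byte form → F2 A1 83 9A.
Concatenated (15 bytes): F0 90 81 92 EB 9F 90 F0 BF BE A8 F2 A1 83 9A.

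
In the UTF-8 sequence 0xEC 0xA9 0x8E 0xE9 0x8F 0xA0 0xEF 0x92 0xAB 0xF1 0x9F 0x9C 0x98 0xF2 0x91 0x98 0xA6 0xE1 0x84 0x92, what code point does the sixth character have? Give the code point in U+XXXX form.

U+1112

Offset 0: leading byte 0xEC = 11101100 → 3-byte char #1 = EC A9 8E.
Offset 3: leading byte 0xE9 = 11101001 → 3-byte char #2 = E9 8F A0.
Offset 6: leading byte 0xEF = 11101111 → 3-byte char #3 = EF 92 AB.
Offset 9: leading byte 0xF1 = 11110001 → 4-byte char #4 = F1 9F 9C 98.
Offset 13: leading byte 0xF2 = 11110010 → 4-byte char #5 = F2 91 98 A6.
Offset 17: leading byte 0xE1 = 11100001 → 3-byte char #6 = E1 84 92.
Leading byte 0xE1 = 11100001 matches 1110xxxx → 3-byte sequence.
Byte 1: 0xE1 = 11100001, payload 0001 (4 bits).
Byte 2: 0x84 = 10000100 (10xxxxxx ✓), payload 000100.
Byte 3: 0x92 = 10010010 (10xxxxxx ✓), payload 010010.
Concatenate: 0001000100010010 = 0x1112 (16 bits → U+1112).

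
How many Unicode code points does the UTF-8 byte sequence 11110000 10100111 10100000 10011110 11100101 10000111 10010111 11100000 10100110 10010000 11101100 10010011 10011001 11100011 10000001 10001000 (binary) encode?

Byte at offset 0: 0xF0 = 11110000 → 4-byte char (#1). Advance 4.
Byte at offset 4: 0xE5 = 11100101 → 3-byte char (#2). Advance 3.
Byte at offset 7: 0xE0 = 11100000 → 3-byte char (#3). Advance 3.
Byte at offset 10: 0xEC = 11101100 → 3-byte char (#4). Advance 3.
Byte at offset 13: 0xE3 = 11100011 → 3-byte char (#5). Advance 3.
Reached end at offset 16 after 5 code points.

5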